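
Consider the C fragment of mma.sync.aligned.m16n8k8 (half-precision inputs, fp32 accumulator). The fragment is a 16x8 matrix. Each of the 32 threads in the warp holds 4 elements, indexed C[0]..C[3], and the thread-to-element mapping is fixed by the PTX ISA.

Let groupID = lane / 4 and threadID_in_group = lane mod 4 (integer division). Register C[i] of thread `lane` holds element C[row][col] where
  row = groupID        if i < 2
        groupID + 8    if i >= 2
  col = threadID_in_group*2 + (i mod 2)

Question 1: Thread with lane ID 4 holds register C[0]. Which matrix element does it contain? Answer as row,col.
lane 4=>4/4=1, 4 mod 4=0
i=0  r:1+0=>1  c:2·0+0=>0

1,0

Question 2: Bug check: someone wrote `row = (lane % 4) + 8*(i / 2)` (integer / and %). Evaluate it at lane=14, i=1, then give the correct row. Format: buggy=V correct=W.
`(lane % 4) + 8*(i / 2)`[14,1]->2
14: g=3,t=2
[1] (3+0,2*2+1) = (3,5)
row: 2 vs 3

buggy=2 correct=3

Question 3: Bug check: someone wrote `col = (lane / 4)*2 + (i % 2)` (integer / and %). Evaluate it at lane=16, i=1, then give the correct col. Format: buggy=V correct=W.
buggy=9 correct=1

`(lane / 4)*2 + (i % 2)`[16,1]->9
lane 16->16/4=4, 16 mod 4=0
i=1  r:4+0->4  c:2·0+1->1
col: 9 vs 1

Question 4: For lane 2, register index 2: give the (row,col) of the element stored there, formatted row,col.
lane 2: gid=0 (2/4), tid=2 (2%4)
i=2: r=0+8=8, c=2*2+0=4

8,4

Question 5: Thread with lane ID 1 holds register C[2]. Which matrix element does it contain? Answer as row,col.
lane 1: G=0 (1/4), T=1 (1%4)
i=2: r=0+8=8, c=1*2+0=2

8,2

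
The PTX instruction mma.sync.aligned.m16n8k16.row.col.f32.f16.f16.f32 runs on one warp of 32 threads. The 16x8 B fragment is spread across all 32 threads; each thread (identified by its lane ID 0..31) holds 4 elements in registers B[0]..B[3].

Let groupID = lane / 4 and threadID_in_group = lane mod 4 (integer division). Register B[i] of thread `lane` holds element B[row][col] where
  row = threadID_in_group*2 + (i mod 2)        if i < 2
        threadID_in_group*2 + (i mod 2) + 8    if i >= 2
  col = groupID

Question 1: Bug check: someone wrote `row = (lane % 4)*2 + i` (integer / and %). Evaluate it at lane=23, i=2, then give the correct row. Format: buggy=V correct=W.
buggy=8 correct=14

`(lane % 4)*2 + i`[23,2]⇒8
L=23⇒gr=23>>2=5, th=23&3=3
[2]⇒row 3·2+0+8=14  col gr=5
row: 8 vs 14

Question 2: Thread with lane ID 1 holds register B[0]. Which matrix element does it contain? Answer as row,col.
2,0

L=1⇒gr=1>>2=0, th=1&3=1
[0]⇒row 1·2+0+0=2  col gr=0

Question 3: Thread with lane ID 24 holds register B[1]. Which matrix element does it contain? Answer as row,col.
1,6

L=24⇒gr=24>>2=6, th=24&3=0
[1]⇒row 0·2+1+0=1  col gr=6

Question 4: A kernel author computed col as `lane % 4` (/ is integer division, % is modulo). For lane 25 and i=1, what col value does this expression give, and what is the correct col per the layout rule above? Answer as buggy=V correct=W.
`lane % 4`[25,1]→1
L=25→G=25>>2=6, T=25&3=1
[1]→row 1·2+1+0=3  col G=6
col: 1 vs 6

buggy=1 correct=6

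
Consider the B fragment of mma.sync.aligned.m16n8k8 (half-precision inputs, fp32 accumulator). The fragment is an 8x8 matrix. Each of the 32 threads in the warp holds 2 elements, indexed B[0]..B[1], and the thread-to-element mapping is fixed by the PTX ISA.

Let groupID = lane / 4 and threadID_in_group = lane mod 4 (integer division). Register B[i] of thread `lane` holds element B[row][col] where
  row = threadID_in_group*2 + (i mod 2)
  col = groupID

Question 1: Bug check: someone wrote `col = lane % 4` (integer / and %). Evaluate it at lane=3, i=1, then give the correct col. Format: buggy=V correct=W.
`lane % 4`[3,1]=>3
lane 3: grp=0 (3/4), tig=3 (3%4)
i=1: r=3*2+1=7, c=grp=0
col: 3 vs 0

buggy=3 correct=0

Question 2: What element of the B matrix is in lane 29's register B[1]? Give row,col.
3,7

L=29->gid=29>>2=7, tid=29&3=1
[1]->row 1·2+1=3  col gid=7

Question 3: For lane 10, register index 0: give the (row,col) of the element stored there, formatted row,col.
lane 10: G=2 (10/4), T=2 (10%4)
i=0: r=2*2+0=4, c=G=2

4,2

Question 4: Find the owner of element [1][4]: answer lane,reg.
c=4->g=4  r=1->t=0,b0=1
L=4*4+0=16  i=1=1

16,1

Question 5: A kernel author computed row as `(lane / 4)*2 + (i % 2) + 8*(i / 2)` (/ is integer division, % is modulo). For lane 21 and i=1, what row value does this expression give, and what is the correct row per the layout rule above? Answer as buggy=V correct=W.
buggy=11 correct=3

`(lane / 4)*2 + (i % 2) + 8*(i / 2)`[21,1]->11
21: g=5,t=1
[1] (1*2+1,5) = (3,5)
row: 11 vs 3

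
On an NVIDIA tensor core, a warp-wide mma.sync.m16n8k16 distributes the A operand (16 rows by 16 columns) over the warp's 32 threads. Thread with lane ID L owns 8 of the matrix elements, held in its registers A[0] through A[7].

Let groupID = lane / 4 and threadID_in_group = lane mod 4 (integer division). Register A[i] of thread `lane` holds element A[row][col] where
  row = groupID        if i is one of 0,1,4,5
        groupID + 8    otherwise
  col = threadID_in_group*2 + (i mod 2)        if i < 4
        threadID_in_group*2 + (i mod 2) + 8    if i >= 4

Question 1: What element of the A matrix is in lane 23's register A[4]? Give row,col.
lane 23=>23/4=5, 23 mod 4=3
i=4  r:5+0=>5  c:2·3+0+8=>14

5,14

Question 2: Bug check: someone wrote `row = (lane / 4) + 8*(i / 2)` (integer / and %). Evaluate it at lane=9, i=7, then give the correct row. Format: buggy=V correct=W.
buggy=26 correct=10

`(lane / 4) + 8*(i / 2)`[9,7]→26
9: G=2,T=1
[7] (2+8,1*2+1+8) = (10,11)
row: 26 vs 10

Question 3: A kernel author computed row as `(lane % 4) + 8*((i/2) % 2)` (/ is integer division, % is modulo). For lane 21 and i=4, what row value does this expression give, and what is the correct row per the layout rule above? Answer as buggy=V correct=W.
buggy=1 correct=5

`(lane % 4) + 8*((i/2) % 2)`[21,4]->1
21: g=5,t=1
[4] (5+0,1*2+0+8) = (5,10)
row: 1 vs 5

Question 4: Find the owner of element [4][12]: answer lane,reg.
r=4⇒gr=4,Rb=0  c=12⇒Cb=1,th=2,odd=0
L=4*4+2=18  i=1*4+0*2+0=4

18,4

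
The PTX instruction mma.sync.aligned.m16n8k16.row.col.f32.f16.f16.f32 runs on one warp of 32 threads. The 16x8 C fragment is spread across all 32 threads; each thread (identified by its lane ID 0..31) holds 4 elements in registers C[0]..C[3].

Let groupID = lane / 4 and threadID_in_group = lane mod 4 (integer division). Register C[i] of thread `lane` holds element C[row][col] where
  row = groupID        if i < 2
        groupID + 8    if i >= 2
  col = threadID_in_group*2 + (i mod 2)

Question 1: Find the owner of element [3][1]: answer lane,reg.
r: 3->gid=3,r8=0  c: 1->tid=0,i&1=1
L=3*4+0=12  i=0*2+1=1

12,1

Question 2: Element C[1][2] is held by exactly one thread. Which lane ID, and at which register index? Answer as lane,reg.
r=1→G=1,rhi=0  c=2→T=1,p=0
L=1*4+1=5  i=0*2+0=0

5,0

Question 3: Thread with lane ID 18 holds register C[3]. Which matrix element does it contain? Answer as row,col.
lane 18⇒18/4=4, 18 mod 4=2
i=3  r:4+8⇒12  c:2·2+1⇒5

12,5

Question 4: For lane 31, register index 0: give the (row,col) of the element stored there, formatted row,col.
7,6

lane 31->31/4=7, 31 mod 4=3
i=0  r:7+0->7  c:2·3+0->6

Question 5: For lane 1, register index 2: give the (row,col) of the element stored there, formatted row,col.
8,2

lane 1→1/4=0, 1 mod 4=1
i=2  r:0+8→8  c:2·1+0→2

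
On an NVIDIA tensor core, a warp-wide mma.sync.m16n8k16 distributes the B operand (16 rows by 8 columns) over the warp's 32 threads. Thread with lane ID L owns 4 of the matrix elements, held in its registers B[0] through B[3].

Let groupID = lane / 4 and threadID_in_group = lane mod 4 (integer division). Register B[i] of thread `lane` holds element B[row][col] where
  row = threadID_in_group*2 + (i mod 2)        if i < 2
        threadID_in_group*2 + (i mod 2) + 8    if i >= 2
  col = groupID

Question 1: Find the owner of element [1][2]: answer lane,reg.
c: 2->gid=2  r: 1->r8=0,tid=0,i&1=1
L=2*4+0=8  i=0*2+1=1

8,1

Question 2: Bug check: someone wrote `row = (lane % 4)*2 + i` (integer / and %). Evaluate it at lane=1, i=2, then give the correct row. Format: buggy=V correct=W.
`(lane % 4)*2 + i`[1,2]->4
lane 1->1/4=0, 1 mod 4=1
i=2  r:2·1+0+8->10  c:0
row: 4 vs 10

buggy=4 correct=10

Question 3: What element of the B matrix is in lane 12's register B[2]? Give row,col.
8,3

12: g=3,t=0
[2] (0*2+0+8,3) = (8,3)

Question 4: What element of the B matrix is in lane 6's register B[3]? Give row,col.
lane 6: gid=1 (6/4), tid=2 (6%4)
i=3: r=2*2+1+8=13, c=gid=1

13,1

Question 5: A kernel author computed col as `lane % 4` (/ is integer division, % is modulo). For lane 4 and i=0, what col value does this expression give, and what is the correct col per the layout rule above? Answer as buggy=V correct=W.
`lane % 4`[4,0]→0
L=4→G=4>>2=1, T=4&3=0
[0]→row 0·2+0+0=0  col G=1
col: 0 vs 1

buggy=0 correct=1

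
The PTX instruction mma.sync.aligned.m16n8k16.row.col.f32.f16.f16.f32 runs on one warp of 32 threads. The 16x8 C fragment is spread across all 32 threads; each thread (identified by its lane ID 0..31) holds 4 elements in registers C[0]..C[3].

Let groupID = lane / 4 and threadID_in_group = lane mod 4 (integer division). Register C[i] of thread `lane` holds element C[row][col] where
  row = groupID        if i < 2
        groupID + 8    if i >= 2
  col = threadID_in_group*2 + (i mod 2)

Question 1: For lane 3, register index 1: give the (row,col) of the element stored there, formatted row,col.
L=3→G=3>>2=0, T=3&3=3
[1]→row 0+0=0  col 3·2+1=7

0,7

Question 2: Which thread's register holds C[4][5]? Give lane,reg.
18,1

r=4→G=4,rhi=0  c=5→T=2,p=1
L=4*4+2=18  i=0*2+1=1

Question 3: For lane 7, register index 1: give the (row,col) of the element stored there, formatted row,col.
1,7

L=7→G=7>>2=1, T=7&3=3
[1]→row 1+0=1  col 3·2+1=7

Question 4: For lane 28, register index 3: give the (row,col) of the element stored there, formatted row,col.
lane 28->28/4=7, 28 mod 4=0
i=3  r:7+8->15  c:2·0+1->1

15,1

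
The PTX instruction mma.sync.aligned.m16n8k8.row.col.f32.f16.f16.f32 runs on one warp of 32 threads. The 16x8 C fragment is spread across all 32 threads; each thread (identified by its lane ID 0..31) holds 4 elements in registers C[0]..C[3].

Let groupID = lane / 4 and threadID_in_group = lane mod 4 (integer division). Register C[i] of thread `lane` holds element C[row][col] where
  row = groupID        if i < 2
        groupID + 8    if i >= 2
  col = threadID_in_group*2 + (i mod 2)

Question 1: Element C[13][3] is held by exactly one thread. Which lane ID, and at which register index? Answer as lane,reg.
r:13=>grp=5,rB=1  c:3=>tig=1,lo=1
L=5*4+1=21  i=1*2+1=3

21,3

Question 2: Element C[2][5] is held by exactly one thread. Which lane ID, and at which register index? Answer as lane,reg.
10,1

r=2→G=2,rhi=0  c=5→T=2,p=1
L=2*4+2=10  i=0*2+1=1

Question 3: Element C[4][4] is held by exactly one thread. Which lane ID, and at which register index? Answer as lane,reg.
r=4⇒gr=4,Rb=0  c=4⇒th=2,odd=0
L=4*4+2=18  i=0*2+0=0

18,0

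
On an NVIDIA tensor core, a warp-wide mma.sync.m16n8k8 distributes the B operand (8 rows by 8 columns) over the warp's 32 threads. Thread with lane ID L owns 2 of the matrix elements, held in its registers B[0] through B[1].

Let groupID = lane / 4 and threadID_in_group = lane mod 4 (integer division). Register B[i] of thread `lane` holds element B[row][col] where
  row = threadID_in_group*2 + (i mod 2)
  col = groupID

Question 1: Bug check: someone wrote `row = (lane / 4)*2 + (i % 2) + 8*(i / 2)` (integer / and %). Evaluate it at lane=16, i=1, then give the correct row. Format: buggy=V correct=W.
buggy=9 correct=1

`(lane / 4)*2 + (i % 2) + 8*(i / 2)`[16,1]->9
L=16->g=16>>2=4, t=16&3=0
[1]->row 0·2+1=1  col g=4
row: 9 vs 1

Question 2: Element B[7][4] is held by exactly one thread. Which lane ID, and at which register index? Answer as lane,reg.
19,1

c=4⇒gr=4  r=7⇒th=3,odd=1
L=4*4+3=19  i=1=1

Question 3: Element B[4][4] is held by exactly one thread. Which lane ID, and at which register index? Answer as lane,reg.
18,0

c=4→G=4  r=4→T=2,p=0
L=4*4+2=18  i=0=0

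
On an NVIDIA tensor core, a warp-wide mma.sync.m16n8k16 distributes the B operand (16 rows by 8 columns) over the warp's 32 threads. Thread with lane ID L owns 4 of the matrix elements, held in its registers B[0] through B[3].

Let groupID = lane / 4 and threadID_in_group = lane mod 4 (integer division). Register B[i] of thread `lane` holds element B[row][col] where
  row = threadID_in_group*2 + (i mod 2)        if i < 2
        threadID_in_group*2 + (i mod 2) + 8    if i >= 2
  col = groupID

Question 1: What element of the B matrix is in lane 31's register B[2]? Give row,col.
14,7

lane 31: grp=7 (31/4), tig=3 (31%4)
i=2: r=3*2+0+8=14, c=grp=7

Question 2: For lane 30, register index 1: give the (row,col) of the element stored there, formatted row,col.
lane 30: g=7 (30/4), t=2 (30%4)
i=1: r=2*2+1+0=5, c=g=7

5,7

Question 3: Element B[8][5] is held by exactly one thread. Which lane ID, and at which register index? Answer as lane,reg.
c=5->g=5  r=8->rb=1,t=0,b0=0
L=5*4+0=20  i=1*2+0=2

20,2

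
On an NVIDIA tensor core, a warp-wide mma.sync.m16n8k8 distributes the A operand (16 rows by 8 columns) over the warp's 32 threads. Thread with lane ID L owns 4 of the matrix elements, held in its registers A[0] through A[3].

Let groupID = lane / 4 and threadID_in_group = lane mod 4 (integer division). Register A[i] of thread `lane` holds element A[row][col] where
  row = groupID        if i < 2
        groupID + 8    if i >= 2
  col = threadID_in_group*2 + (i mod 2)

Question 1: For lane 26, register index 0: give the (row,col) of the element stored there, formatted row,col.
6,4

lane 26: g=6 (26/4), t=2 (26%4)
i=0: r=6+0=6, c=2*2+0=4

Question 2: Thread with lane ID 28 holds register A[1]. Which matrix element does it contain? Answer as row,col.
7,1

L=28->g=28>>2=7, t=28&3=0
[1]->row 7+0=7  col 0·2+1=1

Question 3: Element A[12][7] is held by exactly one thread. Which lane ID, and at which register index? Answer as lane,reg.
19,3

r=12⇒gr=4,Rb=1  c=7⇒th=3,odd=1
L=4*4+3=19  i=1*2+1=3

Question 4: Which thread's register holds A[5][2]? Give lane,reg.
21,0

r: 5->gid=5,r8=0  c: 2->tid=1,i&1=0
L=5*4+1=21  i=0*2+0=0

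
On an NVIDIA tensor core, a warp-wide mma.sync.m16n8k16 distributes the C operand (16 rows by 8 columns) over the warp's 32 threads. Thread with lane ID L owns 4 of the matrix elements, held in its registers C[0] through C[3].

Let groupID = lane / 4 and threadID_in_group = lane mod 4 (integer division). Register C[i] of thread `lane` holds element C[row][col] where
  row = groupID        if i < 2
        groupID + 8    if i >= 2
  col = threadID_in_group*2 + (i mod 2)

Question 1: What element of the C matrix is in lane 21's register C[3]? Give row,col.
21: g=5,t=1
[3] (5+8,1*2+1) = (13,3)

13,3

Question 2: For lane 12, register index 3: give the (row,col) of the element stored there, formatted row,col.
11,1

12: g=3,t=0
[3] (3+8,0*2+1) = (11,1)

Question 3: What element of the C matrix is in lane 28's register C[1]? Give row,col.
7,1

28: gid=7,tid=0
[1] (7+0,0*2+1) = (7,1)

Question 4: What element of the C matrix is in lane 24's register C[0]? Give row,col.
6,0

24: gid=6,tid=0
[0] (6+0,0*2+0) = (6,0)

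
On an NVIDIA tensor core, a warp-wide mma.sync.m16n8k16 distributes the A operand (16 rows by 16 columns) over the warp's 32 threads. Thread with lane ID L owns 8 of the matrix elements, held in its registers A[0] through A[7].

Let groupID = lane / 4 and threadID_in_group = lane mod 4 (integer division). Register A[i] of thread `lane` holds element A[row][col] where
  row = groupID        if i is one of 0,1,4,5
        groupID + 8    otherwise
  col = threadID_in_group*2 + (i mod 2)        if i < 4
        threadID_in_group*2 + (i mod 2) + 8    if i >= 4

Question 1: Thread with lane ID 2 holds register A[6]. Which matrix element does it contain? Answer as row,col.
lane 2: g=0 (2/4), t=2 (2%4)
i=6: r=0+8=8, c=2*2+0+8=12

8,12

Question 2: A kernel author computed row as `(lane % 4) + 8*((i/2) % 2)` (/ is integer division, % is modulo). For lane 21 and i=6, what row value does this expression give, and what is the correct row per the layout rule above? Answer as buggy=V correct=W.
buggy=9 correct=13

`(lane % 4) + 8*((i/2) % 2)`[21,6]⇒9
lane 21: gr=5 (21/4), th=1 (21%4)
i=6: r=5+8=13, c=1*2+0+8=10
row: 9 vs 13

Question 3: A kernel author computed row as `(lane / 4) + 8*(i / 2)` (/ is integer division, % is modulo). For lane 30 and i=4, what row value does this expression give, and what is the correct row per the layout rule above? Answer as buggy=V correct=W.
`(lane / 4) + 8*(i / 2)`[30,4]⇒23
L=30⇒gr=30>>2=7, th=30&3=2
[4]⇒row 7+0=7  col 2·2+0+8=12
row: 23 vs 7

buggy=23 correct=7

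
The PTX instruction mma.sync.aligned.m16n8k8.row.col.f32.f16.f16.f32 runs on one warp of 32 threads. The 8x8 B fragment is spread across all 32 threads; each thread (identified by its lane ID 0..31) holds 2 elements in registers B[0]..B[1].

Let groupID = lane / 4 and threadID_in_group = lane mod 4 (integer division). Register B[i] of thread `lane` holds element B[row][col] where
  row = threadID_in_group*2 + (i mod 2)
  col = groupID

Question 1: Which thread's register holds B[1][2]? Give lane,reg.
8,1

c:2=>grp=2  r:1=>tig=0,lo=1
L=2*4+0=8  i=1=1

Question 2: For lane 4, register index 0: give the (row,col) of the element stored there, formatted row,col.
lane 4⇒4/4=1, 4 mod 4=0
i=0  r:2·0+0⇒0  c:1

0,1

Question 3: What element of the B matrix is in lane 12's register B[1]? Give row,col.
1,3

lane 12: g=3 (12/4), t=0 (12%4)
i=1: r=0*2+1=1, c=g=3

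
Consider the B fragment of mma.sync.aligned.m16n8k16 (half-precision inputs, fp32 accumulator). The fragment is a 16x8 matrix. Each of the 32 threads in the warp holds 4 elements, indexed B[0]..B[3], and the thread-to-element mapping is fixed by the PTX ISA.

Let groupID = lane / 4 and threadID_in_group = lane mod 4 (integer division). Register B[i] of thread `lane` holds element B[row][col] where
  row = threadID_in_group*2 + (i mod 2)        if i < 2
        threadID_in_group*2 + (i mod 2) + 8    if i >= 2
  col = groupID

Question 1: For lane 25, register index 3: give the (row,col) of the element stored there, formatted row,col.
11,6

lane 25: grp=6 (25/4), tig=1 (25%4)
i=3: r=1*2+1+8=11, c=grp=6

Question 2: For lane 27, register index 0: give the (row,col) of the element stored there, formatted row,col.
L=27→G=27>>2=6, T=27&3=3
[0]→row 3·2+0+0=6  col G=6

6,6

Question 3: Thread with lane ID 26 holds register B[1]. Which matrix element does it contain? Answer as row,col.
5,6

26: gid=6,tid=2
[1] (2*2+1+0,6) = (5,6)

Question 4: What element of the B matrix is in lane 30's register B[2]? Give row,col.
12,7

L=30=>grp=30>>2=7, tig=30&3=2
[2]=>row 2·2+0+8=12  col grp=7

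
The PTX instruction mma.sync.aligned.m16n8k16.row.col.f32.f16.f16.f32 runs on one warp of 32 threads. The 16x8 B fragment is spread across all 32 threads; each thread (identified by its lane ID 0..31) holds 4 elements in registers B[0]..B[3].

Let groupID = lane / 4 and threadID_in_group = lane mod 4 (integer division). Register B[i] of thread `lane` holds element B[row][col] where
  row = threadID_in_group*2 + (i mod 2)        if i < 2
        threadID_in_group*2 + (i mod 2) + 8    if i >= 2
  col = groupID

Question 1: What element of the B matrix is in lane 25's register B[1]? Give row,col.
25: g=6,t=1
[1] (1*2+1+0,6) = (3,6)

3,6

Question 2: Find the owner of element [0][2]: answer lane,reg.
8,0

c: 2->gid=2  r: 0->r8=0,tid=0,i&1=0
L=2*4+0=8  i=0*2+0=0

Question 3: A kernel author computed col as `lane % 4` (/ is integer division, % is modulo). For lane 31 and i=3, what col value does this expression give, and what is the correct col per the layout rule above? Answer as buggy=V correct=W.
buggy=3 correct=7

`lane % 4`[31,3]→3
L=31→G=31>>2=7, T=31&3=3
[3]→row 3·2+1+8=15  col G=7
col: 3 vs 7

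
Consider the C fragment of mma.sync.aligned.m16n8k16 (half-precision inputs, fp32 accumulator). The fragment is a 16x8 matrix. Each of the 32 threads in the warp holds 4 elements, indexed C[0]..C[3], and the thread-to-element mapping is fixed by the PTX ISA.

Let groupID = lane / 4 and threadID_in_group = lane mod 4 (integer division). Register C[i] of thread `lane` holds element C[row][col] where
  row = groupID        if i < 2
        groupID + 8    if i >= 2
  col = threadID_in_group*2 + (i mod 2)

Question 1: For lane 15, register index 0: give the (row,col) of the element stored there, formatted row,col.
3,6

lane 15: gr=3 (15/4), th=3 (15%4)
i=0: r=3+0=3, c=3*2+0=6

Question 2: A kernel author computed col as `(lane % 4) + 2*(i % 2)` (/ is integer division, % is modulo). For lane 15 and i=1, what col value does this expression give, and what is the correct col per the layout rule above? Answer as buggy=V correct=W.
buggy=5 correct=7

`(lane % 4) + 2*(i % 2)`[15,1]→5
lane 15: G=3 (15/4), T=3 (15%4)
i=1: r=3+0=3, c=3*2+1=7
col: 5 vs 7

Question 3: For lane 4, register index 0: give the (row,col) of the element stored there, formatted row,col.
1,0

4: G=1,T=0
[0] (1+0,0*2+0) = (1,0)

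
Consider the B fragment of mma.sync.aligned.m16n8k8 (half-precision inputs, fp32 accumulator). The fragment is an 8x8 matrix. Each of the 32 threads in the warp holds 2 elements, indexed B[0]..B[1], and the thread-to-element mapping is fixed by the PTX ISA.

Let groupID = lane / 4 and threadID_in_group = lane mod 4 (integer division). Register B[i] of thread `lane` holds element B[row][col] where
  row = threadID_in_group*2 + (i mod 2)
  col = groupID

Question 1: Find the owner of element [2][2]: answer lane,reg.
c=2->g=2  r=2->t=1,b0=0
L=2*4+1=9  i=0=0

9,0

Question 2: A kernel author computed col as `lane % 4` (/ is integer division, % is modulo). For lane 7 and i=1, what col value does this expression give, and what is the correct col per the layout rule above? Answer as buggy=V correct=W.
`lane % 4`[7,1]->3
7: g=1,t=3
[1] (3*2+1,1) = (7,1)
col: 3 vs 1

buggy=3 correct=1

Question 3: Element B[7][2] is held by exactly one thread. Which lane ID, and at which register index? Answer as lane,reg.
c=2->g=2  r=7->t=3,b0=1
L=2*4+3=11  i=1=1

11,1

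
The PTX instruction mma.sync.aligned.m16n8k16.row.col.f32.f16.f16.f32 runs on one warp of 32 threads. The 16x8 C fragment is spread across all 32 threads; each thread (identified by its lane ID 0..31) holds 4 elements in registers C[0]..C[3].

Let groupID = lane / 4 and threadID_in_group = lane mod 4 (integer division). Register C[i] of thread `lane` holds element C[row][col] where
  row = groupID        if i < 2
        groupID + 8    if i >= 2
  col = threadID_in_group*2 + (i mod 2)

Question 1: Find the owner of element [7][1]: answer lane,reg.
28,1

r=7⇒gr=7,Rb=0  c=1⇒th=0,odd=1
L=7*4+0=28  i=0*2+1=1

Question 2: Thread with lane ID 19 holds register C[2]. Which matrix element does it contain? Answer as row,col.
12,6

19: gr=4,th=3
[2] (4+8,3*2+0) = (12,6)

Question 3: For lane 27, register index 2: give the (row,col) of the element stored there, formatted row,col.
27: gr=6,th=3
[2] (6+8,3*2+0) = (14,6)

14,6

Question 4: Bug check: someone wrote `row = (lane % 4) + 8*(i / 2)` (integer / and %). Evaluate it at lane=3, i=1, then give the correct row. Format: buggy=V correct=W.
`(lane % 4) + 8*(i / 2)`[3,1]⇒3
lane 3: gr=0 (3/4), th=3 (3%4)
i=1: r=0+0=0, c=3*2+1=7
row: 3 vs 0

buggy=3 correct=0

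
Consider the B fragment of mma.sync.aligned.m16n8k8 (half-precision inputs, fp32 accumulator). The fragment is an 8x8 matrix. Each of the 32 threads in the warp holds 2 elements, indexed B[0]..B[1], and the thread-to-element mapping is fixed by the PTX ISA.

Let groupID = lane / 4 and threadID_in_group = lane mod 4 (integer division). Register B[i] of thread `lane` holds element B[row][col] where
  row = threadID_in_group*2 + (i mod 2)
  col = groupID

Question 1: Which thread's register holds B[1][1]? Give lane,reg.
4,1

c: 1->gid=1  r: 1->tid=0,i&1=1
L=1*4+0=4  i=1=1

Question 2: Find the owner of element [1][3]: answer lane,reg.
c=3->g=3  r=1->t=0,b0=1
L=3*4+0=12  i=1=1

12,1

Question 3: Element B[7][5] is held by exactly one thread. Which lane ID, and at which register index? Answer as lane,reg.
23,1

c=5→G=5  r=7→T=3,p=1
L=5*4+3=23  i=1=1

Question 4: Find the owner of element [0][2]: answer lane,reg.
8,0

c=2→G=2  r=0→T=0,p=0
L=2*4+0=8  i=0=0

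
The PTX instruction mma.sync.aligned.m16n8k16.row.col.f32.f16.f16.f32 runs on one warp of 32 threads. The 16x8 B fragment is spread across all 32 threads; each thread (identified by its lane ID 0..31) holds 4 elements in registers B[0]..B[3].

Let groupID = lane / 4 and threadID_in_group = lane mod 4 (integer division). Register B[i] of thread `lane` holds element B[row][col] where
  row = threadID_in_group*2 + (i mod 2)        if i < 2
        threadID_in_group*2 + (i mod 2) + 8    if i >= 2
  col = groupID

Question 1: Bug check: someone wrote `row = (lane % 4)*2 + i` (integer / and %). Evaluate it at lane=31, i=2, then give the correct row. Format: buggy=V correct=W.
`(lane % 4)*2 + i`[31,2]=>8
L=31=>grp=31>>2=7, tig=31&3=3
[2]=>row 3·2+0+8=14  col grp=7
row: 8 vs 14

buggy=8 correct=14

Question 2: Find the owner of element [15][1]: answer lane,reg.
c=1⇒gr=1  r=15⇒Rb=1,th=3,odd=1
L=1*4+3=7  i=1*2+1=3

7,3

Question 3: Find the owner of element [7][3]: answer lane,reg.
c=3⇒gr=3  r=7⇒Rb=0,th=3,odd=1
L=3*4+3=15  i=0*2+1=1

15,1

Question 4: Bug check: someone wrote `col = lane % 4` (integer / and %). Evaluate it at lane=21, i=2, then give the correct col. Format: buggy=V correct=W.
`lane % 4`[21,2]->1
lane 21: g=5 (21/4), t=1 (21%4)
i=2: r=1*2+0+8=10, c=g=5
col: 1 vs 5

buggy=1 correct=5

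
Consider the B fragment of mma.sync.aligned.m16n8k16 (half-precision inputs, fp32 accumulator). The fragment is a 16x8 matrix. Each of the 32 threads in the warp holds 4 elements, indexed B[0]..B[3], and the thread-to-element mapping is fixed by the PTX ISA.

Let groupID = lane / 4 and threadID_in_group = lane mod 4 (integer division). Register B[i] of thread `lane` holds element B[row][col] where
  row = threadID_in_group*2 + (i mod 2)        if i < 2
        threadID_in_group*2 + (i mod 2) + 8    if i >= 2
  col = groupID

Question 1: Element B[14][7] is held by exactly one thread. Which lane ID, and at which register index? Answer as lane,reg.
c:7=>grp=7  r:14=>rB=1,tig=3,lo=0
L=7*4+3=31  i=1*2+0=2

31,2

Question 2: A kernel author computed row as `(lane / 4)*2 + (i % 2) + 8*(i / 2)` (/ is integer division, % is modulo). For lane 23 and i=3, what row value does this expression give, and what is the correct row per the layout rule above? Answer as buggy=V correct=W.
`(lane / 4)*2 + (i % 2) + 8*(i / 2)`[23,3]=>19
lane 23=>23/4=5, 23 mod 4=3
i=3  r:2·3+1+8=>15  c:5
row: 19 vs 15

buggy=19 correct=15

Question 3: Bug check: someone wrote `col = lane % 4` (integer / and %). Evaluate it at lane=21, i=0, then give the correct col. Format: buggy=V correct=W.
buggy=1 correct=5

`lane % 4`[21,0]->1
lane 21: g=5 (21/4), t=1 (21%4)
i=0: r=1*2+0+0=2, c=g=5
col: 1 vs 5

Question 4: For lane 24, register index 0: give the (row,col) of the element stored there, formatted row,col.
0,6

24: grp=6,tig=0
[0] (0*2+0+0,6) = (0,6)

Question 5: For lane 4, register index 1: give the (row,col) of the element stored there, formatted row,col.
1,1

4: grp=1,tig=0
[1] (0*2+1+0,1) = (1,1)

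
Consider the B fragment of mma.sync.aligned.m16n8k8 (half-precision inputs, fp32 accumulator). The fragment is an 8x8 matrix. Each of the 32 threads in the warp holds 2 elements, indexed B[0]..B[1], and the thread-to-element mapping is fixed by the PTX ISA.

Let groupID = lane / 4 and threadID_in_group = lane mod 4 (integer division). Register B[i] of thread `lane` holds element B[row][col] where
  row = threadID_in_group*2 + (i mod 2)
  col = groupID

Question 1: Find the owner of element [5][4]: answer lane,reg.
c=4⇒gr=4  r=5⇒th=2,odd=1
L=4*4+2=18  i=1=1

18,1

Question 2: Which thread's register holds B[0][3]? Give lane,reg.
c: 3->gid=3  r: 0->tid=0,i&1=0
L=3*4+0=12  i=0=0

12,0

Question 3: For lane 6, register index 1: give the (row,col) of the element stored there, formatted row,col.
5,1

lane 6⇒6/4=1, 6 mod 4=2
i=1  r:2·2+1⇒5  c:1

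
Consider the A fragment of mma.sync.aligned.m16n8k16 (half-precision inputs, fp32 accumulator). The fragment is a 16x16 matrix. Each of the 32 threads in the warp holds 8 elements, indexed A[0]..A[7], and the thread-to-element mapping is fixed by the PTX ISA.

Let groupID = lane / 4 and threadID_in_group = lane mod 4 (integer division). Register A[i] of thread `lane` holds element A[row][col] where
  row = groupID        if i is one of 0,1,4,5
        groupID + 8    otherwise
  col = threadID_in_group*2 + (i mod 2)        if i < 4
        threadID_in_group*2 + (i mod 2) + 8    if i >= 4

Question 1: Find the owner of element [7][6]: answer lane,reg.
r=7⇒gr=7,Rb=0  c=6⇒Cb=0,th=3,odd=0
L=7*4+3=31  i=0*4+0*2+0=0

31,0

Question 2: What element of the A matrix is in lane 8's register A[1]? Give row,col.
lane 8: g=2 (8/4), t=0 (8%4)
i=1: r=2+0=2, c=0*2+1+0=1

2,1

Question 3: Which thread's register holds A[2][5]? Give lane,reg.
r=2⇒gr=2,Rb=0  c=5⇒Cb=0,th=2,odd=1
L=2*4+2=10  i=0*4+0*2+1=1

10,1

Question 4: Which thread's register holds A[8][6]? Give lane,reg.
r=8⇒gr=0,Rb=1  c=6⇒Cb=0,th=3,odd=0
L=0*4+3=3  i=0*4+1*2+0=2

3,2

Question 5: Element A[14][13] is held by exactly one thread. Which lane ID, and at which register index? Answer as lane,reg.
26,7

r:14=>grp=6,rB=1  c:13=>cB=1,tig=2,lo=1
L=6*4+2=26  i=1*4+1*2+1=7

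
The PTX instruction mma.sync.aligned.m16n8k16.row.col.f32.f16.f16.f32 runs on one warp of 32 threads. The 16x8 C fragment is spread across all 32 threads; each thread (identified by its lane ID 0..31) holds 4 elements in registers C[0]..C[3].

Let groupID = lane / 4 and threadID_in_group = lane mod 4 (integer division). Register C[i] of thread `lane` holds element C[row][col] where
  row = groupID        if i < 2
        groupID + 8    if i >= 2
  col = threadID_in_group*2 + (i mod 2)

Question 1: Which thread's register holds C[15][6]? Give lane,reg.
r=15->g=7,rb=1  c=6->t=3,b0=0
L=7*4+3=31  i=1*2+0=2

31,2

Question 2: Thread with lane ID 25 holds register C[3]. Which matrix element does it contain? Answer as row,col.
lane 25⇒25/4=6, 25 mod 4=1
i=3  r:6+8⇒14  c:2·1+1⇒3

14,3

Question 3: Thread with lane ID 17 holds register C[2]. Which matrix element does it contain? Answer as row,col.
12,2

L=17->gid=17>>2=4, tid=17&3=1
[2]->row 4+8=12  col 1·2+0=2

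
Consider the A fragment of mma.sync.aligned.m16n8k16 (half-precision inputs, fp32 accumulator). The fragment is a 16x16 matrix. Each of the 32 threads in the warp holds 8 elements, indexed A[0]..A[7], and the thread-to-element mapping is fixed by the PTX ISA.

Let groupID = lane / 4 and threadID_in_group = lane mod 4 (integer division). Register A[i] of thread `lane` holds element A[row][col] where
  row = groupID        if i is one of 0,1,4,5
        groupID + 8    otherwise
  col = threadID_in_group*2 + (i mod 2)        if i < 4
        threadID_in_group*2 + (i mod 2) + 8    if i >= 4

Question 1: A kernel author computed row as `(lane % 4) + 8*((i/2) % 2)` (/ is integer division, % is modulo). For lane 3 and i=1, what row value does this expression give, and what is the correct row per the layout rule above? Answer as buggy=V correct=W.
`(lane % 4) + 8*((i/2) % 2)`[3,1]⇒3
3: gr=0,th=3
[1] (0+0,3*2+1+0) = (0,7)
row: 3 vs 0

buggy=3 correct=0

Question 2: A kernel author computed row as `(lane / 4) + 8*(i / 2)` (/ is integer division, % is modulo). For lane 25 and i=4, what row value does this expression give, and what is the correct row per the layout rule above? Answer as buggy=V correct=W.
`(lane / 4) + 8*(i / 2)`[25,4]->22
L=25->g=25>>2=6, t=25&3=1
[4]->row 6+0=6  col 1·2+0+8=10
row: 22 vs 6

buggy=22 correct=6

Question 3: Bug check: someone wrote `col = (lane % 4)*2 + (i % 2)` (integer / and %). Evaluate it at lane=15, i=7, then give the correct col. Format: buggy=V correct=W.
buggy=7 correct=15

`(lane % 4)*2 + (i % 2)`[15,7]->7
lane 15: g=3 (15/4), t=3 (15%4)
i=7: r=3+8=11, c=3*2+1+8=15
col: 7 vs 15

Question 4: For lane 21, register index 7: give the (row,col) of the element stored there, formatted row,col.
lane 21=>21/4=5, 21 mod 4=1
i=7  r:5+8=>13  c:2·1+1+8=>11

13,11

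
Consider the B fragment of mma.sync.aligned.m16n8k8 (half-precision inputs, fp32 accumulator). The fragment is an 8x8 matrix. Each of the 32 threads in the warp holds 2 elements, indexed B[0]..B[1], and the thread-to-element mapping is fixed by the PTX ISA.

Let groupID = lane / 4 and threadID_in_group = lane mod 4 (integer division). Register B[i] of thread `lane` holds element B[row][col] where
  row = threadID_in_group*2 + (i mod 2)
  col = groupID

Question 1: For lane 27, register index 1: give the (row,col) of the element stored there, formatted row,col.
7,6

lane 27=>27/4=6, 27 mod 4=3
i=1  r:2·3+1=>7  c:6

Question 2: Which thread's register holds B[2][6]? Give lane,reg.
25,0

c=6→G=6  r=2→T=1,p=0
L=6*4+1=25  i=0=0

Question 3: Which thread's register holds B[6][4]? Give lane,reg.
19,0

c=4→G=4  r=6→T=3,p=0
L=4*4+3=19  i=0=0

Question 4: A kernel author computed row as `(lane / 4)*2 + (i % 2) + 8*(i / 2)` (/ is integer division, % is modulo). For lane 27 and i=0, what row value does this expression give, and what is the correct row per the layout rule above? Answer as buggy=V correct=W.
buggy=12 correct=6

`(lane / 4)*2 + (i % 2) + 8*(i / 2)`[27,0]→12
lane 27→27/4=6, 27 mod 4=3
i=0  r:2·3+0→6  c:6
row: 12 vs 6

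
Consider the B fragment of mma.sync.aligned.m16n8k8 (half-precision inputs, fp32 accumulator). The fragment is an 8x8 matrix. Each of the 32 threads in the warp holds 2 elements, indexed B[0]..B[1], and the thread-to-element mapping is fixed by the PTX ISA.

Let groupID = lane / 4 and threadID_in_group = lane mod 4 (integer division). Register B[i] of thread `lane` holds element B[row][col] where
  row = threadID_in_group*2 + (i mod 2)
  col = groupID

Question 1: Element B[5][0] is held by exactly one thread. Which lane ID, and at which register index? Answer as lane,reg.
c=0→G=0  r=5→T=2,p=1
L=0*4+2=2  i=1=1

2,1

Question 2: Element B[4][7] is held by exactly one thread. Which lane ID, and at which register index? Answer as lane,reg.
c: 7->gid=7  r: 4->tid=2,i&1=0
L=7*4+2=30  i=0=0

30,0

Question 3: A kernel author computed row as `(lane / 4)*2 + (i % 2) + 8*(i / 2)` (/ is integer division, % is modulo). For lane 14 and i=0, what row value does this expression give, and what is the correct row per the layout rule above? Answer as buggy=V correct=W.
buggy=6 correct=4

`(lane / 4)*2 + (i % 2) + 8*(i / 2)`[14,0]->6
lane 14->14/4=3, 14 mod 4=2
i=0  r:2·2+0->4  c:3
row: 6 vs 4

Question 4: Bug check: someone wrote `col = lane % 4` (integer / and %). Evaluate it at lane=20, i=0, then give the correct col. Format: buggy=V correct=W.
buggy=0 correct=5

`lane % 4`[20,0]→0
20: G=5,T=0
[0] (0*2+0,5) = (0,5)
col: 0 vs 5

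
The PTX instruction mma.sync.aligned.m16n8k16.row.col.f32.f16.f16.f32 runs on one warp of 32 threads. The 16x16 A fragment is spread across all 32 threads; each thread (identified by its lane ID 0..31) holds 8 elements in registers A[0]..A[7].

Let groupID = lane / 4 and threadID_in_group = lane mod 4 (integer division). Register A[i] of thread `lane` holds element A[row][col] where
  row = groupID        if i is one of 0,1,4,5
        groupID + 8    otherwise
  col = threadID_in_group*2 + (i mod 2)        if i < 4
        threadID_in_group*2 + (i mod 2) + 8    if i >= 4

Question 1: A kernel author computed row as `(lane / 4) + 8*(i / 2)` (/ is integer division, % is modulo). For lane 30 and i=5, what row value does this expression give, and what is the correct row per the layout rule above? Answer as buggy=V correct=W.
`(lane / 4) + 8*(i / 2)`[30,5]⇒23
lane 30⇒30/4=7, 30 mod 4=2
i=5  r:7+0⇒7  c:2·2+1+8⇒13
row: 23 vs 7

buggy=23 correct=7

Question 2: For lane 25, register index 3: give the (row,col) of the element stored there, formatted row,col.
14,3

25: grp=6,tig=1
[3] (6+8,1*2+1+0) = (14,3)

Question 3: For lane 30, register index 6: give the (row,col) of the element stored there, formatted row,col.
15,12

30: G=7,T=2
[6] (7+8,2*2+0+8) = (15,12)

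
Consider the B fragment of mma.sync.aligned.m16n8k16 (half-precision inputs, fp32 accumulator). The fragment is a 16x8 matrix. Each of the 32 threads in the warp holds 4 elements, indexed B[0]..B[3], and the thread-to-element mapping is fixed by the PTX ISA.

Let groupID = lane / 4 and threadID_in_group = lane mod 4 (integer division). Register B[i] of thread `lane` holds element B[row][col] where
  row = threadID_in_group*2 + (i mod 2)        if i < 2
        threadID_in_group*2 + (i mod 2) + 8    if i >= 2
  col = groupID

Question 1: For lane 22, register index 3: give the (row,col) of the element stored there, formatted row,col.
13,5

lane 22=>22/4=5, 22 mod 4=2
i=3  r:2·2+1+8=>13  c:5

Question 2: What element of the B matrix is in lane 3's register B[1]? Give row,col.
7,0

L=3⇒gr=3>>2=0, th=3&3=3
[1]⇒row 3·2+1+0=7  col gr=0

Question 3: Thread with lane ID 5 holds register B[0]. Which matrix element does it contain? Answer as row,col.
lane 5: grp=1 (5/4), tig=1 (5%4)
i=0: r=1*2+0+0=2, c=grp=1

2,1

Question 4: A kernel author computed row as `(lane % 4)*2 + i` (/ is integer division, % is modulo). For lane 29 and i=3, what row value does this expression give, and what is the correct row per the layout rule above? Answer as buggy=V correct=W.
`(lane % 4)*2 + i`[29,3]->5
29: gid=7,tid=1
[3] (1*2+1+8,7) = (11,7)
row: 5 vs 11

buggy=5 correct=11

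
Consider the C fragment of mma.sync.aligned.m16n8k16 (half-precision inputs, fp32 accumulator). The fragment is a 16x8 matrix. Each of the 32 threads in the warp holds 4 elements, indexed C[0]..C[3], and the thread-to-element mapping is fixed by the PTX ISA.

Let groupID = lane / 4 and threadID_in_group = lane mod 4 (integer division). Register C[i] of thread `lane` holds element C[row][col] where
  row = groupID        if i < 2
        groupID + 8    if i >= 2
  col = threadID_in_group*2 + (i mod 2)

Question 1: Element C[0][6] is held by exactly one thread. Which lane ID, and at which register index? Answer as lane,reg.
3,0

r=0⇒gr=0,Rb=0  c=6⇒th=3,odd=0
L=0*4+3=3  i=0*2+0=0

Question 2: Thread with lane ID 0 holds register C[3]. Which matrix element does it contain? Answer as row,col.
lane 0->0/4=0, 0 mod 4=0
i=3  r:0+8->8  c:2·0+1->1

8,1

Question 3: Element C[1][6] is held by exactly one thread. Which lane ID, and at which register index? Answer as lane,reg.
7,0

r:1=>grp=1,rB=0  c:6=>tig=3,lo=0
L=1*4+3=7  i=0*2+0=0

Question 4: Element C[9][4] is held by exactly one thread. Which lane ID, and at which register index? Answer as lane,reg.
r=9->g=1,rb=1  c=4->t=2,b0=0
L=1*4+2=6  i=1*2+0=2

6,2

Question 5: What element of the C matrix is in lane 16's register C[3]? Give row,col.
lane 16->16/4=4, 16 mod 4=0
i=3  r:4+8->12  c:2·0+1->1

12,1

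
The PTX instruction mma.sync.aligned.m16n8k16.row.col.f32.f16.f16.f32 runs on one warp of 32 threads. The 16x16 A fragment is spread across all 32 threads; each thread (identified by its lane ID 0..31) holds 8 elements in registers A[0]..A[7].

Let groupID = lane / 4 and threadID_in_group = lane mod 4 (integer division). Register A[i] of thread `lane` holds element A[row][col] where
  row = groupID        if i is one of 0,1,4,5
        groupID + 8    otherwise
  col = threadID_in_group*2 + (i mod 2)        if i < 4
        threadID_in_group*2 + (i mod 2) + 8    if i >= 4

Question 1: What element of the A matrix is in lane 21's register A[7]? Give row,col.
L=21->g=21>>2=5, t=21&3=1
[7]->row 5+8=13  col 1·2+1+8=11

13,11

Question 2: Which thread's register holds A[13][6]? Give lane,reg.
r:13=>grp=5,rB=1  c:6=>cB=0,tig=3,lo=0
L=5*4+3=23  i=0*4+1*2+0=2

23,2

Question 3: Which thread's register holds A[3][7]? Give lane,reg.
15,1

r=3→G=3,rhi=0  c=7→chi=0,T=3,p=1
L=3*4+3=15  i=0*4+0*2+1=1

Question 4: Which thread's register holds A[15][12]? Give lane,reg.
r: 15->gid=7,r8=1  c: 12->c8=1,tid=2,i&1=0
L=7*4+2=30  i=1*4+1*2+0=6

30,6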